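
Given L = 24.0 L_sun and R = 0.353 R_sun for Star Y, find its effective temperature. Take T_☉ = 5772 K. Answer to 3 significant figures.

T/T_☉ = (L/L_☉)^(1/4) / (R/R_☉)^(1/2)
T = 5772 × (24.0)^(1/4) / √(0.353) = 5772 × 2.213 / 0.5941 = 2.150×10^4 K.

2.15×10^4 K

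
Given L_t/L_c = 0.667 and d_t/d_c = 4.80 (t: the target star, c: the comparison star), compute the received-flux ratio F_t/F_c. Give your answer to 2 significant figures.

0.029

F = L/(4πd²), so F_t/F_c = (L_t/L_c) / (d_t/d_c)²
= 0.667 / (4.80)² = 0.667 / 23.04 = 0.02895.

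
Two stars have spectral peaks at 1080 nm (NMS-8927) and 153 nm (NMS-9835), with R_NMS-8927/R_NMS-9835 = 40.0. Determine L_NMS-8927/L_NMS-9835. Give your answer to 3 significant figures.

Wien's law gives T ∝ 1/λ_max, so T_NMS-8927/T_NMS-9835 = λ_NMS-9835/λ_NMS-8927 = 153/1080 = 0.1417.
Then L ∝ R²T⁴ gives L_NMS-8927/L_NMS-9835 = (40.0)² × (0.1417)⁴ = 1600 × 4.028×10^-4 = 0.6445.

0.644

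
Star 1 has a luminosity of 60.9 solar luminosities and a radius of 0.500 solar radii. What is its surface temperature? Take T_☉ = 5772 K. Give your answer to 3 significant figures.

2.28×10^4 K

T/T_☉ = (L/L_☉)^(1/4) / (R/R_☉)^(1/2)
T = 5772 × (60.9)^(1/4) / √(0.500) = 5772 × 2.794 / 0.7071 = 2.280×10^4 K.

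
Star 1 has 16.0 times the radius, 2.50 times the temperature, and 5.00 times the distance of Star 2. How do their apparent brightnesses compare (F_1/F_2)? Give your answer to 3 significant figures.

400

L_1/L_2 = (R_1/R_2)²(T_1/T_2)⁴ = (16.0)² × (2.50)⁴ = 1.000×10^4.
F_1/F_2 = (L_1/L_2)/(d_1/d_2)² = 1.000×10^4 / (5.00)² = 400.0.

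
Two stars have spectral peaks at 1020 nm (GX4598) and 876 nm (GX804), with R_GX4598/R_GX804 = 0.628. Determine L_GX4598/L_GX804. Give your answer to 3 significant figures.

0.215

Wien's law gives T ∝ 1/λ_max, so T_GX4598/T_GX804 = λ_GX804/λ_GX4598 = 876/1020 = 0.8588.
Then L ∝ R²T⁴ gives L_GX4598/L_GX804 = (0.628)² × (0.8588)⁴ = 0.3944 × 0.5440 = 0.2146.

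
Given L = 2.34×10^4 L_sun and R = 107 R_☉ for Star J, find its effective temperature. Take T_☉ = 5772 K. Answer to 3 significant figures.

T/T_☉ = (L/L_☉)^(1/4) / (R/R_☉)^(1/2)
T = 5772 × (2.34×10^4)^(1/4) / √(107) = 5772 × 12.37 / 10.34 = 6901 K.

6.90×10^3 K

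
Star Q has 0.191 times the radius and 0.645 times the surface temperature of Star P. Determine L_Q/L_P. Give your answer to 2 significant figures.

From the Stefan–Boltzmann law, L ∝ R²T⁴, so
L_Q/L_P = (R_Q/R_P)² (T_Q/T_P)⁴ = (0.191)² × (0.645)⁴ = 0.03648 × 0.1731 = 0.006314.

0.0063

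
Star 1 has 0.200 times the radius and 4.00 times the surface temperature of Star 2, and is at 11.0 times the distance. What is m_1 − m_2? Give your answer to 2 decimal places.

2.68

L_1/L_2 = (0.200)²(4.00)⁴ = 10.24.
F_1/F_2 = (L_1/L_2)/(d_1/d_2)² = 10.24/121.0 = 0.08463.
m_1 − m_2 = −2.5 log₁₀(0.08463) = 2.68.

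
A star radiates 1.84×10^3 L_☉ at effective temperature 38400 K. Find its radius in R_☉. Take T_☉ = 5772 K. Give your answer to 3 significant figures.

R/R_☉ = √(L/L_☉) / (T/T_☉)² = √(1.84×10^3) / (6.653)²
       = 42.90 / 44.26 = 0.9692.

0.969 R_☉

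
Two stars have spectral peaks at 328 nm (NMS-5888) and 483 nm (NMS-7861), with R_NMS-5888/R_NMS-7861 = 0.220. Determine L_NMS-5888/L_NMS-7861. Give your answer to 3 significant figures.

Wien's law gives T ∝ 1/λ_max, so T_NMS-5888/T_NMS-7861 = λ_NMS-7861/λ_NMS-5888 = 483/328 = 1.473.
Then L ∝ R²T⁴ gives L_NMS-5888/L_NMS-7861 = (0.220)² × (1.473)⁴ = 0.04840 × 4.702 = 0.2276.

0.228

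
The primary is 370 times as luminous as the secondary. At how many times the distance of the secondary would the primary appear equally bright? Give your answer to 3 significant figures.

19.2

Equal flux requires L_p/d_p² = L_s/d_s², so d_p/d_s = √(L_p/L_s)
= √(370) = 19.24.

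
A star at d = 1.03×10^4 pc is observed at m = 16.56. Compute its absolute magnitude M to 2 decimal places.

1.50

M = m − 5 log₁₀(d/10 pc) = 16.56 − 5 log₁₀(1.03×10^4/10)
  = 16.56 − 5 × 3.013 = 16.56 − 15.06 = 1.50.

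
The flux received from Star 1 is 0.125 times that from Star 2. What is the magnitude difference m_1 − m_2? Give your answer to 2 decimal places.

2.26

m_1 − m_2 = −2.5 log₁₀(F_1/F_2) = −2.5 log₁₀(0.125) = −2.5 × (-0.903) = 2.258.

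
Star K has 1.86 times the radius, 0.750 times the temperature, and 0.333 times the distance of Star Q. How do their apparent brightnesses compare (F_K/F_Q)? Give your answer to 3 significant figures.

9.87

L_K/L_Q = (R_K/R_Q)²(T_K/T_Q)⁴ = (1.86)² × (0.750)⁴ = 1.095.
F_K/F_Q = (L_K/L_Q)/(d_K/d_Q)² = 1.095 / (0.333)² = 9.871.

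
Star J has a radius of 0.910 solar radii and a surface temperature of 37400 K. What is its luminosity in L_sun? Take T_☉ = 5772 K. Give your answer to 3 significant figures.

L/L_☉ = (R/R_☉)² (T/T_☉)⁴ = (0.910)² × (37400/5772)⁴
       = 0.8281 × (6.480)⁴ = 0.8281 × 1763 = 1460.

1.46×10^3 L_sun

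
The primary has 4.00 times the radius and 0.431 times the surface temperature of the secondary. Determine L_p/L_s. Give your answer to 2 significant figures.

From the Stefan–Boltzmann law, L ∝ R²T⁴, so
L_p/L_s = (R_p/R_s)² (T_p/T_s)⁴ = (4.00)² × (0.431)⁴ = 16.00 × 0.03451 = 0.5521.

0.55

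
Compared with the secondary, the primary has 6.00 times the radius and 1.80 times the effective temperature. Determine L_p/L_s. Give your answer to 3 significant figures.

From the Stefan–Boltzmann law, L ∝ R²T⁴, so
L_p/L_s = (R_p/R_s)² (T_p/T_s)⁴ = (6.00)² × (1.80)⁴ = 36.00 × 10.50 = 377.9.

378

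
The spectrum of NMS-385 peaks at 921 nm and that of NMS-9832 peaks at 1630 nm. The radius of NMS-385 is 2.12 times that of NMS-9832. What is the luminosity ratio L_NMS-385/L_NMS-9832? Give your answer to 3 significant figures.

Wien's law gives T ∝ 1/λ_max, so T_NMS-385/T_NMS-9832 = λ_NMS-9832/λ_NMS-385 = 1630/921 = 1.770.
Then L ∝ R²T⁴ gives L_NMS-385/L_NMS-9832 = (2.12)² × (1.770)⁴ = 4.494 × 9.811 = 44.09.

44.1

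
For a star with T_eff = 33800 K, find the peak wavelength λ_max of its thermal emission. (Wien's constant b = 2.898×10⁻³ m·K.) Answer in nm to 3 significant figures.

85.7 nm

λ_max = b/T = 2.898×10⁻³ / 33800 = 8.57×10^-8 m = 85.74 nm.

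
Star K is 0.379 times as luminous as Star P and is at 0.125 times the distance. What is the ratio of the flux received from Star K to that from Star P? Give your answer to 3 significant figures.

24.3

F = L/(4πd²), so F_K/F_P = (L_K/L_P) / (d_K/d_P)²
= 0.379 / (0.125)² = 0.379 / 0.01562 = 24.26.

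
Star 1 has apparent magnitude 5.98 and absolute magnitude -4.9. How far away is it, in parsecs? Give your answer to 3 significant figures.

m − M = 5 log₁₀(d/10 pc)
5.98 − (-4.9) = 10.88 = 5 log₁₀(d/10)
d = 10 × 10^(10.88/5) = 10 × 10^2.176 = 1500 pc.

1.50×10^3 pc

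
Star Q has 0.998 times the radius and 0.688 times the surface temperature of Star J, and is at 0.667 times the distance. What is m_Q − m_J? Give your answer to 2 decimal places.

L_Q/L_J = (0.998)²(0.688)⁴ = 0.2232.
F_Q/F_J = (L_Q/L_J)/(d_Q/d_J)² = 0.2232/0.4449 = 0.5016.
m_Q − m_J = −2.5 log₁₀(0.5016) = 0.75.

0.75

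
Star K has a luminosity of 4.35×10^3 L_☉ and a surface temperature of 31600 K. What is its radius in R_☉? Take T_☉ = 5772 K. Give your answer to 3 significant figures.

R/R_☉ = √(L/L_☉) / (T/T_☉)² = √(4.35×10^3) / (5.475)²
       = 65.95 / 29.97 = 2.201.

2.20 R_☉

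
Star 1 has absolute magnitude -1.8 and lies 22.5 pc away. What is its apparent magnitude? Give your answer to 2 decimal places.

-0.04

m = M + 5 log₁₀(d/10 pc) = -1.8 + 5 log₁₀(22.5/10)
  = -1.8 + 5 × 0.352 = -1.8 + 1.76 = -0.04.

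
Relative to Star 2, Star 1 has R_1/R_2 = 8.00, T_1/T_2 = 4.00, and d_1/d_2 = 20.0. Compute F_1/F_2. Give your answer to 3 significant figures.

41.0

L_1/L_2 = (R_1/R_2)²(T_1/T_2)⁴ = (8.00)² × (4.00)⁴ = 1.638×10^4.
F_1/F_2 = (L_1/L_2)/(d_1/d_2)² = 1.638×10^4 / (20.0)² = 40.96.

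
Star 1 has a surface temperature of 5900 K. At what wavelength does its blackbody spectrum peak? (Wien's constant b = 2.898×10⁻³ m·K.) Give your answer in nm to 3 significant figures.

491 nm

λ_max = b/T = 2.898×10⁻³ / 5900 = 4.91×10^-7 m = 491.2 nm.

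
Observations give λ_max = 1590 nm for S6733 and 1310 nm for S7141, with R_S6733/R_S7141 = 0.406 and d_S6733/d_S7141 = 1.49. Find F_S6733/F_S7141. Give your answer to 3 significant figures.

Wien's law: T_S6733/T_S7141 = λ_S7141/λ_S6733 = 1310/1590 = 0.8239.
L_S6733/L_S7141 = (R_S6733/R_S7141)²(T_S6733/T_S7141)⁴ = (0.406)²(0.8239)⁴ = 0.07595.
F_S6733/F_S7141 = (L_S6733/L_S7141)/(d_S6733/d_S7141)² = 0.07595/(1.49)² = 0.03421.

0.0342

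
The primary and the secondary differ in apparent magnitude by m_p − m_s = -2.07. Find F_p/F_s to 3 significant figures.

6.73

F_p/F_s = 10^(−(m_p − m_s)/2.5) = 10^(2.07/2.5) = 10^0.828 = 6.730.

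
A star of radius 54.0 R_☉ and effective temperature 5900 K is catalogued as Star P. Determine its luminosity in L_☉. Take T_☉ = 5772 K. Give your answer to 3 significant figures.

3.18×10^3 L_☉

L/L_☉ = (R/R_☉)² (T/T_☉)⁴ = (54.0)² × (5900/5772)⁴
       = 2916 × (1.022)⁴ = 2916 × 1.092 = 3183.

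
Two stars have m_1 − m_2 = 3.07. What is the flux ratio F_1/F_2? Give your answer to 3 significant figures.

0.0592

F_1/F_2 = 10^(−(m_1 − m_2)/2.5) = 10^(-3.07/2.5) = 10^-1.228 = 0.05916.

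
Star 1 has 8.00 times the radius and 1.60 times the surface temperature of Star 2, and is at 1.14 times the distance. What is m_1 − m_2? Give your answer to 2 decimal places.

-6.27

L_1/L_2 = (8.00)²(1.60)⁴ = 419.4.
F_1/F_2 = (L_1/L_2)/(d_1/d_2)² = 419.4/1.300 = 322.7.
m_1 − m_2 = −2.5 log₁₀(322.7) = -6.27.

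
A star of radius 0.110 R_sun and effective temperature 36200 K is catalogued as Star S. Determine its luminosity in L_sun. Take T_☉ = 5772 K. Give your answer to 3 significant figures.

L/L_☉ = (R/R_☉)² (T/T_☉)⁴ = (0.110)² × (36200/5772)⁴
       = 0.01210 × (6.272)⁴ = 0.01210 × 1547 = 18.72.

18.7 L_sun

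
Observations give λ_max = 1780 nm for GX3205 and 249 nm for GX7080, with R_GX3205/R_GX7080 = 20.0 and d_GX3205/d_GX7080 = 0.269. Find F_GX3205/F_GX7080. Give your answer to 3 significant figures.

Wien's law: T_GX3205/T_GX7080 = λ_GX7080/λ_GX3205 = 249/1780 = 0.1399.
L_GX3205/L_GX7080 = (R_GX3205/R_GX7080)²(T_GX3205/T_GX7080)⁴ = (20.0)²(0.1399)⁴ = 0.1532.
F_GX3205/F_GX7080 = (L_GX3205/L_GX7080)/(d_GX3205/d_GX7080)² = 0.1532/(0.269)² = 2.117.

2.12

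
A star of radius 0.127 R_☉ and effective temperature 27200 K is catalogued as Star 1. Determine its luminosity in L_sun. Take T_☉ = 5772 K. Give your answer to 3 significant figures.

L/L_☉ = (R/R_☉)² (T/T_☉)⁴ = (0.127)² × (27200/5772)⁴
       = 0.01613 × (4.712)⁴ = 0.01613 × 493.1 = 7.954.

7.95 L_sun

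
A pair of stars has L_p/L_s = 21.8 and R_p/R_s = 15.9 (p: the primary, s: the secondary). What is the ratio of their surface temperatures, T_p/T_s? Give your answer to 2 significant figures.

L ∝ R²T⁴ gives T ∝ (L/R²)^(1/4), so
T_p/T_s = (21.8 / 15.9²)^(1/4) = (0.08623)^(1/4) = 0.5419.

0.54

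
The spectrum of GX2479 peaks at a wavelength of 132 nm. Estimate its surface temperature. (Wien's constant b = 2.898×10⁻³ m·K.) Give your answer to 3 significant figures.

2.20×10^4 K

T = b/λ_max = 2.898×10⁻³ / (132×10⁻⁹) = 2.195×10^4 K.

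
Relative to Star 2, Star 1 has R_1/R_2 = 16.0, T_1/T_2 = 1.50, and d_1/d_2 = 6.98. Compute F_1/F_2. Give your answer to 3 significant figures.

L_1/L_2 = (R_1/R_2)²(T_1/T_2)⁴ = (16.0)² × (1.50)⁴ = 1296.
F_1/F_2 = (L_1/L_2)/(d_1/d_2)² = 1296 / (6.98)² = 26.60.

26.6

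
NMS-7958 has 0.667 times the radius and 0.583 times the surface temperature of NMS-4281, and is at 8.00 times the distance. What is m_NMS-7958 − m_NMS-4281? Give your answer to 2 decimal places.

7.74

L_NMS-7958/L_NMS-4281 = (0.667)²(0.583)⁴ = 0.05140.
F_NMS-7958/F_NMS-4281 = (L_NMS-7958/L_NMS-4281)/(d_NMS-7958/d_NMS-4281)² = 0.05140/64.00 = 8.031×10^-4.
m_NMS-7958 − m_NMS-4281 = −2.5 log₁₀(8.031×10^-4) = 7.74.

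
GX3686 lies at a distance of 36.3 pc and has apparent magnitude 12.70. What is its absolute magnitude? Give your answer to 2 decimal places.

9.90

M = m − 5 log₁₀(d/10 pc) = 12.70 − 5 log₁₀(36.3/10)
  = 12.70 − 5 × 0.560 = 12.70 − 2.80 = 9.90.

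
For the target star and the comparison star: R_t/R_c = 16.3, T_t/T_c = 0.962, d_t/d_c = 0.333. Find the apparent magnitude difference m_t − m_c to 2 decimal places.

-8.28

L_t/L_c = (16.3)²(0.962)⁴ = 227.5.
F_t/F_c = (L_t/L_c)/(d_t/d_c)² = 227.5/0.1109 = 2052.
m_t − m_c = −2.5 log₁₀(2052) = -8.28.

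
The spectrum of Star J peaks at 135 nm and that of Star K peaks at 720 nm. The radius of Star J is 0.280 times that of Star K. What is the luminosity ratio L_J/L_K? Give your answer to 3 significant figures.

Wien's law gives T ∝ 1/λ_max, so T_J/T_K = λ_K/λ_J = 720/135 = 5.333.
Then L ∝ R²T⁴ gives L_J/L_K = (0.280)² × (5.333)⁴ = 0.07840 × 809.1 = 63.43.

63.4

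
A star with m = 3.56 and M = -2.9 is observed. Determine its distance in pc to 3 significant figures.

m − M = 5 log₁₀(d/10 pc)
3.56 − (-2.9) = 6.46 = 5 log₁₀(d/10)
d = 10 × 10^(6.46/5) = 10 × 10^1.292 = 195.9 pc.

196 pc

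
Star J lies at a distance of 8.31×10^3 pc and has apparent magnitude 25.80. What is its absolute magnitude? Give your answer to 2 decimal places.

M = m − 5 log₁₀(d/10 pc) = 25.80 − 5 log₁₀(8.31×10^3/10)
  = 25.80 − 5 × 2.920 = 25.80 − 14.60 = 11.20.

11.20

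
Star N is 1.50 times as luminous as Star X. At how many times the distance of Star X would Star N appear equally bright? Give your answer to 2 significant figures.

1.2

Equal flux requires L_N/d_N² = L_X/d_X², so d_N/d_X = √(L_N/L_X)
= √(1.50) = 1.225.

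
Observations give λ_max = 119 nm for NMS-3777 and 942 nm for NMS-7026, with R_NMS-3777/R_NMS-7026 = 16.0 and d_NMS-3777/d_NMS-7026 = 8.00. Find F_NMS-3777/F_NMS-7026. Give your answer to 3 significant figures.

1.57×10^4

Wien's law: T_NMS-3777/T_NMS-7026 = λ_NMS-7026/λ_NMS-3777 = 942/119 = 7.916.
L_NMS-3777/L_NMS-7026 = (R_NMS-3777/R_NMS-7026)²(T_NMS-3777/T_NMS-7026)⁴ = (16.0)²(7.916)⁴ = 1.005×10^6.
F_NMS-3777/F_NMS-7026 = (L_NMS-3777/L_NMS-7026)/(d_NMS-3777/d_NMS-7026)² = 1.005×10^6/(8.00)² = 1.571×10^4.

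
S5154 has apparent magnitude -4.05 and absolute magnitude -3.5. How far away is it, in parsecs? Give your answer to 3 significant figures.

7.76 pc

m − M = 5 log₁₀(d/10 pc)
-4.05 − (-3.5) = -0.55 = 5 log₁₀(d/10)
d = 10 × 10^(-0.55/5) = 10 × 10^-0.110 = 7.762 pc.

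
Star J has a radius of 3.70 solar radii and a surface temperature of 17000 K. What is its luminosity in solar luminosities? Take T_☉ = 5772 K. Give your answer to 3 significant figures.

1.03×10^3 solar luminosities

L/L_☉ = (R/R_☉)² (T/T_☉)⁴ = (3.70)² × (17000/5772)⁴
       = 13.69 × (2.945)⁴ = 13.69 × 75.25 = 1030.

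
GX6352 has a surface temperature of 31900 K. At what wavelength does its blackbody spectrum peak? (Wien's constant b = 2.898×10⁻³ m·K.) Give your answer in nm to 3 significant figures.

λ_max = b/T = 2.898×10⁻³ / 31900 = 9.08×10^-8 m = 90.85 nm.

90.8 nm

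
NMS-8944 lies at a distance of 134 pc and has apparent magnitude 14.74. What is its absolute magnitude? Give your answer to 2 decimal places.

M = m − 5 log₁₀(d/10 pc) = 14.74 − 5 log₁₀(134/10)
  = 14.74 − 5 × 1.127 = 14.74 − 5.64 = 9.10.

9.10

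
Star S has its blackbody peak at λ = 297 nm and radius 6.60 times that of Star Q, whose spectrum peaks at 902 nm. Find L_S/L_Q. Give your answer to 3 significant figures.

3.71×10^3

Wien's law gives T ∝ 1/λ_max, so T_S/T_Q = λ_Q/λ_S = 902/297 = 3.037.
Then L ∝ R²T⁴ gives L_S/L_Q = (6.60)² × (3.037)⁴ = 43.56 × 85.07 = 3706.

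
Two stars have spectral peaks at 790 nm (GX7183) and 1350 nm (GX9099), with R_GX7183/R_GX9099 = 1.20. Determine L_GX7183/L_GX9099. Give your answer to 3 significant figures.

12.3

Wien's law gives T ∝ 1/λ_max, so T_GX7183/T_GX9099 = λ_GX9099/λ_GX7183 = 1350/790 = 1.709.
Then L ∝ R²T⁴ gives L_GX7183/L_GX9099 = (1.20)² × (1.709)⁴ = 1.440 × 8.528 = 12.28.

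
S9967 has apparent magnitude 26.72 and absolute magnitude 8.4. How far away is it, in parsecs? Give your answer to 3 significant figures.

4.61×10^4 pc

m − M = 5 log₁₀(d/10 pc)
26.72 − (8.4) = 18.32 = 5 log₁₀(d/10)
d = 10 × 10^(18.32/5) = 10 × 10^3.664 = 4.613×10^4 pc.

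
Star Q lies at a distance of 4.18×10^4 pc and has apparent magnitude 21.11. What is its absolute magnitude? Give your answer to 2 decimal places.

3.00

M = m − 5 log₁₀(d/10 pc) = 21.11 − 5 log₁₀(4.18×10^4/10)
  = 21.11 − 5 × 3.621 = 21.11 − 18.11 = 3.00.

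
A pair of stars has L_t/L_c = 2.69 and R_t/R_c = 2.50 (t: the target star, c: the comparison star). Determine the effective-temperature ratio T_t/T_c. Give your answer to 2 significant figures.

L ∝ R²T⁴ gives T ∝ (L/R²)^(1/4), so
T_t/T_c = (2.69 / 2.50²)^(1/4) = (0.4304)^(1/4) = 0.8100.

0.81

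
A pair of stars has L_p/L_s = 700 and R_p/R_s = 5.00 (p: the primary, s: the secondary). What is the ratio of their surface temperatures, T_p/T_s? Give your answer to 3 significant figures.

2.30

L ∝ R²T⁴ gives T ∝ (L/R²)^(1/4), so
T_p/T_s = (700 / 5.00²)^(1/4) = (28.00)^(1/4) = 2.300.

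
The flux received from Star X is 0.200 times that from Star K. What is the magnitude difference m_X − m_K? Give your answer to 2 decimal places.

m_X − m_K = −2.5 log₁₀(F_X/F_K) = −2.5 log₁₀(0.200) = −2.5 × (-0.699) = 1.747.

1.75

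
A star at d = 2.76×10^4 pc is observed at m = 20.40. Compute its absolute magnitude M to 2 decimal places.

3.20

M = m − 5 log₁₀(d/10 pc) = 20.40 − 5 log₁₀(2.76×10^4/10)
  = 20.40 − 5 × 3.441 = 20.40 − 17.20 = 3.20.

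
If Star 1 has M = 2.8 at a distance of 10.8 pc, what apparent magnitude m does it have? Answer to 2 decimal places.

m = M + 5 log₁₀(d/10 pc) = 2.8 + 5 log₁₀(10.8/10)
  = 2.8 + 5 × 0.033 = 2.8 + 0.17 = 2.97.

2.97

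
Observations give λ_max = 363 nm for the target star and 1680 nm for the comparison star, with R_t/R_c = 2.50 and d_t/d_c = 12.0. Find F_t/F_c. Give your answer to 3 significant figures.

19.9

Wien's law: T_t/T_c = λ_c/λ_t = 1680/363 = 4.628.
L_t/L_c = (R_t/R_c)²(T_t/T_c)⁴ = (2.50)²(4.628)⁴ = 2867.
F_t/F_c = (L_t/L_c)/(d_t/d_c)² = 2867/(12.0)² = 19.91.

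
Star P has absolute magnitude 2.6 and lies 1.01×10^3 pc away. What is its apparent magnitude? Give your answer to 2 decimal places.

12.62

m = M + 5 log₁₀(d/10 pc) = 2.6 + 5 log₁₀(1.01×10^3/10)
  = 2.6 + 5 × 2.004 = 2.6 + 10.02 = 12.62.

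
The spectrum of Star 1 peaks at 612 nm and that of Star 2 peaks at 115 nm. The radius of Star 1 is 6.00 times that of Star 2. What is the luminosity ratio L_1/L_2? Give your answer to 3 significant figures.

0.0449

Wien's law gives T ∝ 1/λ_max, so T_1/T_2 = λ_2/λ_1 = 115/612 = 0.1879.
Then L ∝ R²T⁴ gives L_1/L_2 = (6.00)² × (0.1879)⁴ = 36.00 × 0.001247 = 0.04488.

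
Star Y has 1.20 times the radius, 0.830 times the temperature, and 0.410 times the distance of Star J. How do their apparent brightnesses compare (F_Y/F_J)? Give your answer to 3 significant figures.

L_Y/L_J = (R_Y/R_J)²(T_Y/T_J)⁴ = (1.20)² × (0.830)⁴ = 0.6834.
F_Y/F_J = (L_Y/L_J)/(d_Y/d_J)² = 0.6834 / (0.410)² = 4.065.

4.07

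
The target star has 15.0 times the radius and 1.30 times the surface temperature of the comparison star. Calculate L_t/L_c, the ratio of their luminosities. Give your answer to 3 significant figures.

From the Stefan–Boltzmann law, L ∝ R²T⁴, so
L_t/L_c = (R_t/R_c)² (T_t/T_c)⁴ = (15.0)² × (1.30)⁴ = 225.0 × 2.856 = 642.6.

643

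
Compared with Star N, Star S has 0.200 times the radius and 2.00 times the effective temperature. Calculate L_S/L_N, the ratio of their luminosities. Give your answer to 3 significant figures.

0.640

From the Stefan–Boltzmann law, L ∝ R²T⁴, so
L_S/L_N = (R_S/R_N)² (T_S/T_N)⁴ = (0.200)² × (2.00)⁴ = 0.04000 × 16.00 = 0.6400.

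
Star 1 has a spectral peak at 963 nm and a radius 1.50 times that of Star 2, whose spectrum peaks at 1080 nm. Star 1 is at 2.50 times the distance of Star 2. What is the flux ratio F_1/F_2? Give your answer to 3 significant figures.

0.569

Wien's law: T_1/T_2 = λ_2/λ_1 = 1080/963 = 1.121.
L_1/L_2 = (R_1/R_2)²(T_1/T_2)⁴ = (1.50)²(1.121)⁴ = 3.559.
F_1/F_2 = (L_1/L_2)/(d_1/d_2)² = 3.559/(2.50)² = 0.5695.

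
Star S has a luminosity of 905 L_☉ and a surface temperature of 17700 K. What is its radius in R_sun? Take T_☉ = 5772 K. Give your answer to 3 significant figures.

R/R_☉ = √(L/L_☉) / (T/T_☉)² = √(905) / (3.067)²
       = 30.08 / 9.404 = 3.199.

3.20 R_sun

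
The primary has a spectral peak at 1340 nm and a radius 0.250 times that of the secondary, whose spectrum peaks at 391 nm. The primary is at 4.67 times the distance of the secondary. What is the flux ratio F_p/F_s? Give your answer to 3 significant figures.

2.08×10^-5

Wien's law: T_p/T_s = λ_s/λ_p = 391/1340 = 0.2918.
L_p/L_s = (R_p/R_s)²(T_p/T_s)⁴ = (0.250)²(0.2918)⁴ = 4.531×10^-4.
F_p/F_s = (L_p/L_s)/(d_p/d_s)² = 4.531×10^-4/(4.67)² = 2.077×10^-5.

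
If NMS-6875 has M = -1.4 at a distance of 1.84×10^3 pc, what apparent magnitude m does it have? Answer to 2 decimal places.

9.92

m = M + 5 log₁₀(d/10 pc) = -1.4 + 5 log₁₀(1.84×10^3/10)
  = -1.4 + 5 × 2.265 = -1.4 + 11.32 = 9.92.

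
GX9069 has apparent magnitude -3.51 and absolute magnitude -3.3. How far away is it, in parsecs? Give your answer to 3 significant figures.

m − M = 5 log₁₀(d/10 pc)
-3.51 − (-3.3) = -0.21 = 5 log₁₀(d/10)
d = 10 × 10^(-0.21/5) = 10 × 10^-0.042 = 9.078 pc.

9.08 pc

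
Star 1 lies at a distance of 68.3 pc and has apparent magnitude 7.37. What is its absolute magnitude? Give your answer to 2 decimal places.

3.20

M = m − 5 log₁₀(d/10 pc) = 7.37 − 5 log₁₀(68.3/10)
  = 7.37 − 5 × 0.834 = 7.37 − 4.17 = 3.20.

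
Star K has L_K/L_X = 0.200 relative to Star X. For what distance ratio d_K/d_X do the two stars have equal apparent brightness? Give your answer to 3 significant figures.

Equal flux requires L_K/d_K² = L_X/d_X², so d_K/d_X = √(L_K/L_X)
= √(0.200) = 0.4472.

0.447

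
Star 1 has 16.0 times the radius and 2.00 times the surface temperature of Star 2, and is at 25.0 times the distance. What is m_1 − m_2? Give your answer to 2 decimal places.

-2.04

L_1/L_2 = (16.0)²(2.00)⁴ = 4096.
F_1/F_2 = (L_1/L_2)/(d_1/d_2)² = 4096/625.0 = 6.554.
m_1 − m_2 = −2.5 log₁₀(6.554) = -2.04.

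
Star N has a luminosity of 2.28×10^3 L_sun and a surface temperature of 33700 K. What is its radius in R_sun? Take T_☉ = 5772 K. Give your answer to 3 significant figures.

1.40 R_sun

R/R_☉ = √(L/L_☉) / (T/T_☉)² = √(2.28×10^3) / (5.839)²
       = 47.75 / 34.09 = 1.401.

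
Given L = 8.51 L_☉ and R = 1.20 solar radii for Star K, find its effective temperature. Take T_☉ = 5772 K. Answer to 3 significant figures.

T/T_☉ = (L/L_☉)^(1/4) / (R/R_☉)^(1/2)
T = 5772 × (8.51)^(1/4) / √(1.20) = 5772 × 1.708 / 1.095 = 8999 K.

9.00×10^3 K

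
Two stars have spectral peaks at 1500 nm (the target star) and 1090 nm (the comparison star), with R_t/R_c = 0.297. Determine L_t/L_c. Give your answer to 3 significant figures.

Wien's law gives T ∝ 1/λ_max, so T_t/T_c = λ_c/λ_t = 1090/1500 = 0.7267.
Then L ∝ R²T⁴ gives L_t/L_c = (0.297)² × (0.7267)⁴ = 0.08821 × 0.2788 = 0.02460.

0.0246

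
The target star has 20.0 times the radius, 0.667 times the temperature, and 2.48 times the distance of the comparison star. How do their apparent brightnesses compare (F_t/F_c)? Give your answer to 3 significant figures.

12.9

L_t/L_c = (R_t/R_c)²(T_t/T_c)⁴ = (20.0)² × (0.667)⁴ = 79.17.
F_t/F_c = (L_t/L_c)/(d_t/d_c)² = 79.17 / (2.48)² = 12.87.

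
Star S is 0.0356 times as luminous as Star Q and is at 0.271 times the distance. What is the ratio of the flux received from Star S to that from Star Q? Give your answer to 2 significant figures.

F = L/(4πd²), so F_S/F_Q = (L_S/L_Q) / (d_S/d_Q)²
= 0.0356 / (0.271)² = 0.0356 / 0.07344 = 0.4847.

0.48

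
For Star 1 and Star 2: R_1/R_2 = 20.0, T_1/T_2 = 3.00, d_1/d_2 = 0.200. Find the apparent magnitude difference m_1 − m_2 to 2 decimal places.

-14.77

L_1/L_2 = (20.0)²(3.00)⁴ = 3.240×10^4.
F_1/F_2 = (L_1/L_2)/(d_1/d_2)² = 3.240×10^4/0.04000 = 8.100×10^5.
m_1 − m_2 = −2.5 log₁₀(8.100×10^5) = -14.77.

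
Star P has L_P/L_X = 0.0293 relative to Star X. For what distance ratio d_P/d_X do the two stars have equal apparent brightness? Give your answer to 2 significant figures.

Equal flux requires L_P/d_P² = L_X/d_X², so d_P/d_X = √(L_P/L_X)
= √(0.0293) = 0.1712.

0.17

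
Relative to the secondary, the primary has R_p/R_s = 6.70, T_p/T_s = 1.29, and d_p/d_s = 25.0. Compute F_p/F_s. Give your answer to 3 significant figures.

0.199

L_p/L_s = (R_p/R_s)²(T_p/T_s)⁴ = (6.70)² × (1.29)⁴ = 124.3.
F_p/F_s = (L_p/L_s)/(d_p/d_s)² = 124.3 / (25.0)² = 0.1989.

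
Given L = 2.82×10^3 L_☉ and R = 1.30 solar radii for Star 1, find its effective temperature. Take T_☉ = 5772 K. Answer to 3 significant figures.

T/T_☉ = (L/L_☉)^(1/4) / (R/R_☉)^(1/2)
T = 5772 × (2.82×10^3)^(1/4) / √(1.30) = 5772 × 7.287 / 1.140 = 3.689×10^4 K.

3.69×10^4 K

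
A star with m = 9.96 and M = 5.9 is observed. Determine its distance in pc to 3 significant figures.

64.9 pc

m − M = 5 log₁₀(d/10 pc)
9.96 − (5.9) = 4.06 = 5 log₁₀(d/10)
d = 10 × 10^(4.06/5) = 10 × 10^0.812 = 64.86 pc.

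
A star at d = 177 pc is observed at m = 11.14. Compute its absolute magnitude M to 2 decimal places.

M = m − 5 log₁₀(d/10 pc) = 11.14 − 5 log₁₀(177/10)
  = 11.14 − 5 × 1.248 = 11.14 − 6.24 = 4.90.

4.90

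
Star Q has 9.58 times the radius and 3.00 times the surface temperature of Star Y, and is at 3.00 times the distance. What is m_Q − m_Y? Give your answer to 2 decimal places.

L_Q/L_Y = (9.58)²(3.00)⁴ = 7434.
F_Q/F_Y = (L_Q/L_Y)/(d_Q/d_Y)² = 7434/9.000 = 826.0.
m_Q − m_Y = −2.5 log₁₀(826.0) = -7.29.

-7.29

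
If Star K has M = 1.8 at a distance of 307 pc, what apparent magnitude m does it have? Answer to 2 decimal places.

9.24

m = M + 5 log₁₀(d/10 pc) = 1.8 + 5 log₁₀(307/10)
  = 1.8 + 5 × 1.487 = 1.8 + 7.44 = 9.24.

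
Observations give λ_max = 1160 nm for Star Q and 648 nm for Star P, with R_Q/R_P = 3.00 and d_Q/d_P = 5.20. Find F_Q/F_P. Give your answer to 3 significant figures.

0.0324

Wien's law: T_Q/T_P = λ_P/λ_Q = 648/1160 = 0.5586.
L_Q/L_P = (R_Q/R_P)²(T_Q/T_P)⁴ = (3.00)²(0.5586)⁴ = 0.8764.
F_Q/F_P = (L_Q/L_P)/(d_Q/d_P)² = 0.8764/(5.20)² = 0.03241.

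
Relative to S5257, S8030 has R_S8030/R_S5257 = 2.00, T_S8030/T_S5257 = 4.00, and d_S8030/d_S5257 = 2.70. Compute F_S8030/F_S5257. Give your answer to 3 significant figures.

L_S8030/L_S5257 = (R_S8030/R_S5257)²(T_S8030/T_S5257)⁴ = (2.00)² × (4.00)⁴ = 1024.
F_S8030/F_S5257 = (L_S8030/L_S5257)/(d_S8030/d_S5257)² = 1024 / (2.70)² = 140.5.

140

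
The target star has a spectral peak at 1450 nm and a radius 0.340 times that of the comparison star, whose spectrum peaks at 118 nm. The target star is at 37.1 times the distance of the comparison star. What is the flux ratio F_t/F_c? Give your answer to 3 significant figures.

3.68×10^-9

Wien's law: T_t/T_c = λ_c/λ_t = 118/1450 = 0.08138.
L_t/L_c = (R_t/R_c)²(T_t/T_c)⁴ = (0.340)²(0.08138)⁴ = 5.070×10^-6.
F_t/F_c = (L_t/L_c)/(d_t/d_c)² = 5.070×10^-6/(37.1)² = 3.684×10^-9.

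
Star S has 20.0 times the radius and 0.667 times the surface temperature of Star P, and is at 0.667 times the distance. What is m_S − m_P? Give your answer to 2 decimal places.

L_S/L_P = (20.0)²(0.667)⁴ = 79.17.
F_S/F_P = (L_S/L_P)/(d_S/d_P)² = 79.17/0.4449 = 178.0.
m_S − m_P = −2.5 log₁₀(178.0) = -5.63.

-5.63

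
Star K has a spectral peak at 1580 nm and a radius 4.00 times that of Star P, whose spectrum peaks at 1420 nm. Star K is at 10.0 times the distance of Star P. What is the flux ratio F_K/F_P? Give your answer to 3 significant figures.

Wien's law: T_K/T_P = λ_P/λ_K = 1420/1580 = 0.8987.
L_K/L_P = (R_K/R_P)²(T_K/T_P)⁴ = (4.00)²(0.8987)⁴ = 10.44.
F_K/F_P = (L_K/L_P)/(d_K/d_P)² = 10.44/(10.0)² = 0.1044.

0.104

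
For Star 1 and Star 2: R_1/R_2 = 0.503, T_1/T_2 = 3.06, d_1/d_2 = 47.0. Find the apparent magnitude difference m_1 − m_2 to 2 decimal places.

L_1/L_2 = (0.503)²(3.06)⁴ = 22.18.
F_1/F_2 = (L_1/L_2)/(d_1/d_2)² = 22.18/2209 = 0.01004.
m_1 − m_2 = −2.5 log₁₀(0.01004) = 5.00.

5.00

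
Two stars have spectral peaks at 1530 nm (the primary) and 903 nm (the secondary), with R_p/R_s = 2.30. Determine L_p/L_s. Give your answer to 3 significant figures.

0.642

Wien's law gives T ∝ 1/λ_max, so T_p/T_s = λ_s/λ_p = 903/1530 = 0.5902.
Then L ∝ R²T⁴ gives L_p/L_s = (2.30)² × (0.5902)⁴ = 5.290 × 0.1213 = 0.6419.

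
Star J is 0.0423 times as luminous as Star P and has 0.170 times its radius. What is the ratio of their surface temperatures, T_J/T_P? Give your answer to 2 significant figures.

L ∝ R²T⁴ gives T ∝ (L/R²)^(1/4), so
T_J/T_P = (0.0423 / 0.170²)^(1/4) = (1.464)^(1/4) = 1.100.

1.1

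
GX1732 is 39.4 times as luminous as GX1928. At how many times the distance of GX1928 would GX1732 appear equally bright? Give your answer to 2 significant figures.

Equal flux requires L_GX1732/d_GX1732² = L_GX1928/d_GX1928², so d_GX1732/d_GX1928 = √(L_GX1732/L_GX1928)
= √(39.4) = 6.277.

6.3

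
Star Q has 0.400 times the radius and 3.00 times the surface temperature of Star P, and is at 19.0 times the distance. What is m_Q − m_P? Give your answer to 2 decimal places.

L_Q/L_P = (0.400)²(3.00)⁴ = 12.96.
F_Q/F_P = (L_Q/L_P)/(d_Q/d_P)² = 12.96/361.0 = 0.03590.
m_Q − m_P = −2.5 log₁₀(0.03590) = 3.61.

3.61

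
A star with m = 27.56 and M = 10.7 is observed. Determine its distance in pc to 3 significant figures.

m − M = 5 log₁₀(d/10 pc)
27.56 − (10.7) = 16.86 = 5 log₁₀(d/10)
d = 10 × 10^(16.86/5) = 10 × 10^3.372 = 2.355×10^4 pc.

2.36×10^4 pc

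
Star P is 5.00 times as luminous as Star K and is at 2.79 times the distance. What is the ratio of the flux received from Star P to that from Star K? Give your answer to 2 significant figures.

0.64

F = L/(4πd²), so F_P/F_K = (L_P/L_K) / (d_P/d_K)²
= 5.00 / (2.79)² = 5.00 / 7.784 = 0.6423.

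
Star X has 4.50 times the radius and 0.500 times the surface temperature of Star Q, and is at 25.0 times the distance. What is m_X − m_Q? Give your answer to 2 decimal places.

6.73

L_X/L_Q = (4.50)²(0.500)⁴ = 1.266.
F_X/F_Q = (L_X/L_Q)/(d_X/d_Q)² = 1.266/625.0 = 0.002025.
m_X − m_Q = −2.5 log₁₀(0.002025) = 6.73.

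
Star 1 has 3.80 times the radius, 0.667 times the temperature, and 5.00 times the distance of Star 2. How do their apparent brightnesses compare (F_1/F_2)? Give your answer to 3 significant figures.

L_1/L_2 = (R_1/R_2)²(T_1/T_2)⁴ = (3.80)² × (0.667)⁴ = 2.858.
F_1/F_2 = (L_1/L_2)/(d_1/d_2)² = 2.858 / (5.00)² = 0.1143.

0.114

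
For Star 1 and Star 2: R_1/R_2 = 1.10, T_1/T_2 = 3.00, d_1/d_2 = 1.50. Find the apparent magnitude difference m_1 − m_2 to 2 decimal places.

-4.10

L_1/L_2 = (1.10)²(3.00)⁴ = 98.01.
F_1/F_2 = (L_1/L_2)/(d_1/d_2)² = 98.01/2.250 = 43.56.
m_1 − m_2 = −2.5 log₁₀(43.56) = -4.10.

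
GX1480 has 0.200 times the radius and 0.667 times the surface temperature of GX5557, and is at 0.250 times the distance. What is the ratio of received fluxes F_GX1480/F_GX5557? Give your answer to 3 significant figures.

L_GX1480/L_GX5557 = (R_GX1480/R_GX5557)²(T_GX1480/T_GX5557)⁴ = (0.200)² × (0.667)⁴ = 0.007917.
F_GX1480/F_GX5557 = (L_GX1480/L_GX5557)/(d_GX1480/d_GX5557)² = 0.007917 / (0.250)² = 0.1267.

0.127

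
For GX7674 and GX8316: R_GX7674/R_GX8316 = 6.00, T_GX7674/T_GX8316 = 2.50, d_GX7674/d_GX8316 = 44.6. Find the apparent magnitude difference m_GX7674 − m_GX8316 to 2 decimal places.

0.38

L_GX7674/L_GX8316 = (6.00)²(2.50)⁴ = 1406.
F_GX7674/F_GX8316 = (L_GX7674/L_GX8316)/(d_GX7674/d_GX8316)² = 1406/1989 = 0.7070.
m_GX7674 − m_GX8316 = −2.5 log₁₀(0.7070) = 0.38.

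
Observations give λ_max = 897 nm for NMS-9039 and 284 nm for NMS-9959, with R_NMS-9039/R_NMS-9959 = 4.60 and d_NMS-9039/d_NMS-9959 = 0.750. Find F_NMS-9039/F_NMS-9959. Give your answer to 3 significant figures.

Wien's law: T_NMS-9039/T_NMS-9959 = λ_NMS-9959/λ_NMS-9039 = 284/897 = 0.3166.
L_NMS-9039/L_NMS-9959 = (R_NMS-9039/R_NMS-9959)²(T_NMS-9039/T_NMS-9959)⁴ = (4.60)²(0.3166)⁴ = 0.2126.
F_NMS-9039/F_NMS-9959 = (L_NMS-9039/L_NMS-9959)/(d_NMS-9039/d_NMS-9959)² = 0.2126/(0.750)² = 0.3780.

0.378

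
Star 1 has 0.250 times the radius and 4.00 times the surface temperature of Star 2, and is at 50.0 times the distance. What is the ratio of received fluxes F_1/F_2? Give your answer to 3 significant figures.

0.00640

L_1/L_2 = (R_1/R_2)²(T_1/T_2)⁴ = (0.250)² × (4.00)⁴ = 16.00.
F_1/F_2 = (L_1/L_2)/(d_1/d_2)² = 16.00 / (50.0)² = 0.006400.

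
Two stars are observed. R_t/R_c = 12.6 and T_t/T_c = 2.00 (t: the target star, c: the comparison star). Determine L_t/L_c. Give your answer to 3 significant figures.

From the Stefan–Boltzmann law, L ∝ R²T⁴, so
L_t/L_c = (R_t/R_c)² (T_t/T_c)⁴ = (12.6)² × (2.00)⁴ = 158.8 × 16.00 = 2540.

2.54×10^3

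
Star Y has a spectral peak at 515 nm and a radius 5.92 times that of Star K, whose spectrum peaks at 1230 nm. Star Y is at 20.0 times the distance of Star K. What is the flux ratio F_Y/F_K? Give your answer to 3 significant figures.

Wien's law: T_Y/T_K = λ_K/λ_Y = 1230/515 = 2.388.
L_Y/L_K = (R_Y/R_K)²(T_Y/T_K)⁴ = (5.92)²(2.388)⁴ = 1140.
F_Y/F_K = (L_Y/L_K)/(d_Y/d_K)² = 1140/(20.0)² = 2.851.

2.85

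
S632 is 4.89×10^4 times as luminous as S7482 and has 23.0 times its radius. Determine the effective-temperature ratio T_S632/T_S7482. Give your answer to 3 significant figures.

L ∝ R²T⁴ gives T ∝ (L/R²)^(1/4), so
T_S632/T_S7482 = (4.89×10^4 / 23.0²)^(1/4) = (92.44)^(1/4) = 3.101.

3.10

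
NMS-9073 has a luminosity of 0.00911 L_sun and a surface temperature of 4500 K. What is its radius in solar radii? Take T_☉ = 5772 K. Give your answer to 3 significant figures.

R/R_☉ = √(L/L_☉) / (T/T_☉)² = √(0.00911) / (0.7796)²
       = 0.09545 / 0.6078 = 0.1570.

0.157 solar radii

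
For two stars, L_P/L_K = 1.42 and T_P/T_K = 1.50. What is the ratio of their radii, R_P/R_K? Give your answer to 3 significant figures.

L ∝ R²T⁴ gives R ∝ √L / T², so
R_P/R_K = √(1.42) / (1.50)² = 1.192 / 2.250 = 0.5296.

0.530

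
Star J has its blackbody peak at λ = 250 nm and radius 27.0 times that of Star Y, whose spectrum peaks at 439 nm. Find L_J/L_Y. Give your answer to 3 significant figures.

6.93×10^3

Wien's law gives T ∝ 1/λ_max, so T_J/T_Y = λ_Y/λ_J = 439/250 = 1.756.
Then L ∝ R²T⁴ gives L_J/L_Y = (27.0)² × (1.756)⁴ = 729.0 × 9.508 = 6931.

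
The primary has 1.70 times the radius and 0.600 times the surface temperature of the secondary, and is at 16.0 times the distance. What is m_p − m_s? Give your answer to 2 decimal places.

7.09

L_p/L_s = (1.70)²(0.600)⁴ = 0.3745.
F_p/F_s = (L_p/L_s)/(d_p/d_s)² = 0.3745/256.0 = 0.001463.
m_p − m_s = −2.5 log₁₀(0.001463) = 7.09.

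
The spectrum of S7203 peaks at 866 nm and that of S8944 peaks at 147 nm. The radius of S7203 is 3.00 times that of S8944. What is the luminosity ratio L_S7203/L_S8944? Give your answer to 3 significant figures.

0.00747

Wien's law gives T ∝ 1/λ_max, so T_S7203/T_S8944 = λ_S8944/λ_S7203 = 147/866 = 0.1697.
Then L ∝ R²T⁴ gives L_S7203/L_S8944 = (3.00)² × (0.1697)⁴ = 9.000 × 8.302×10^-4 = 0.007472.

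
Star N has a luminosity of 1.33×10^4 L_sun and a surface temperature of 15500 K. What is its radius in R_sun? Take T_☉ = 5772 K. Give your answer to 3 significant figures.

R/R_☉ = √(L/L_☉) / (T/T_☉)² = √(1.33×10^4) / (2.685)²
       = 115.3 / 7.211 = 15.99.

16.0 R_sun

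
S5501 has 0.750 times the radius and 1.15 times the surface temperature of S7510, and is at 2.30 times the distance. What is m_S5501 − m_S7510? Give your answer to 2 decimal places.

1.83

L_S5501/L_S7510 = (0.750)²(1.15)⁴ = 0.9838.
F_S5501/F_S7510 = (L_S5501/L_S7510)/(d_S5501/d_S7510)² = 0.9838/5.290 = 0.1860.
m_S5501 − m_S7510 = −2.5 log₁₀(0.1860) = 1.83.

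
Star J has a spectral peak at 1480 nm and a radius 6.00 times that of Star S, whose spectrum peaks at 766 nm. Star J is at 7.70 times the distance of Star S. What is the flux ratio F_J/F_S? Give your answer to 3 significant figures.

Wien's law: T_J/T_S = λ_S/λ_J = 766/1480 = 0.5176.
L_J/L_S = (R_J/R_S)²(T_J/T_S)⁴ = (6.00)²(0.5176)⁴ = 2.583.
F_J/F_S = (L_J/L_S)/(d_J/d_S)² = 2.583/(7.70)² = 0.04357.

0.0436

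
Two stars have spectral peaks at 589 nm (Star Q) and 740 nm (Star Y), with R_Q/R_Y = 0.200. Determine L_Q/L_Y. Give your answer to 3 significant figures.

0.0997

Wien's law gives T ∝ 1/λ_max, so T_Q/T_Y = λ_Y/λ_Q = 740/589 = 1.256.
Then L ∝ R²T⁴ gives L_Q/L_Y = (0.200)² × (1.256)⁴ = 0.04000 × 2.492 = 0.09966.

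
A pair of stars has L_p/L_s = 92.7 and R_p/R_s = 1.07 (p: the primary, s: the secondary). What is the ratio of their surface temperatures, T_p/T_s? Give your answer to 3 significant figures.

3.00

L ∝ R²T⁴ gives T ∝ (L/R²)^(1/4), so
T_p/T_s = (92.7 / 1.07²)^(1/4) = (80.97)^(1/4) = 3.000.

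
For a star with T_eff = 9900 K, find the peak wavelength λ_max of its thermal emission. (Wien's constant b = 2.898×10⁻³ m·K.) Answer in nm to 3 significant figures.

λ_max = b/T = 2.898×10⁻³ / 9900 = 2.93×10^-7 m = 292.7 nm.

293 nm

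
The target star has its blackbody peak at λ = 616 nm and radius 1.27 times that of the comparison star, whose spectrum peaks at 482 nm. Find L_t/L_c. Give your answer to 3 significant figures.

0.605

Wien's law gives T ∝ 1/λ_max, so T_t/T_c = λ_c/λ_t = 482/616 = 0.7825.
Then L ∝ R²T⁴ gives L_t/L_c = (1.27)² × (0.7825)⁴ = 1.613 × 0.3749 = 0.6046.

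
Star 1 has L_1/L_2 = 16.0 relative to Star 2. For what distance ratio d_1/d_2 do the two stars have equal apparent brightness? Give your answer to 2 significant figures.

4.0

Equal flux requires L_1/d_1² = L_2/d_2², so d_1/d_2 = √(L_1/L_2)
= √(16.0) = 4.000.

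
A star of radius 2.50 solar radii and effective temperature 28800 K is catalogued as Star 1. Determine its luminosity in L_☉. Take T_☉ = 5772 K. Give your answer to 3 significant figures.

L/L_☉ = (R/R_☉)² (T/T_☉)⁴ = (2.50)² × (28800/5772)⁴
       = 6.250 × (4.990)⁴ = 6.250 × 619.8 = 3874.

3.87×10^3 L_☉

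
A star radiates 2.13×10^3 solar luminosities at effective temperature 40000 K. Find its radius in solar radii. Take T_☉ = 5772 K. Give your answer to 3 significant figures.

0.961 solar radii

R/R_☉ = √(L/L_☉) / (T/T_☉)² = √(2.13×10^3) / (6.930)²
       = 46.15 / 48.02 = 0.9610.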